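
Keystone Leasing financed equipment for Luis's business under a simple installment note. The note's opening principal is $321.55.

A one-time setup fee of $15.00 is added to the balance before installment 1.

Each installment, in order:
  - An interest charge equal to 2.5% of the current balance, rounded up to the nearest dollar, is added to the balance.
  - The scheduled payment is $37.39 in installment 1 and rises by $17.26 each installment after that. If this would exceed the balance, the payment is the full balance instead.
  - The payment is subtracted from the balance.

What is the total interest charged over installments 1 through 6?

Installment 1: opening $336.55; interest $9.00 → $345.55; payment $37.39; balance $308.16
Installment 2: opening $308.16; interest $8.00 → $316.16; payment $54.65; balance $261.51
Installment 3: opening $261.51; interest $7.00 → $268.51; payment $71.91; balance $196.60
Installment 4: opening $196.60; interest $5.00 → $201.60; payment $89.17; balance $112.43
Installment 5: opening $112.43; interest $3.00 → $115.43; payment $106.43; balance $9.00
Installment 6: opening $9.00; interest $1.00 → $10.00; payment $10.00; balance $0.00
Total interest: $9.00 + $8.00 + $7.00 + $5.00 + $3.00 + $1.00 = $33.00

$33.00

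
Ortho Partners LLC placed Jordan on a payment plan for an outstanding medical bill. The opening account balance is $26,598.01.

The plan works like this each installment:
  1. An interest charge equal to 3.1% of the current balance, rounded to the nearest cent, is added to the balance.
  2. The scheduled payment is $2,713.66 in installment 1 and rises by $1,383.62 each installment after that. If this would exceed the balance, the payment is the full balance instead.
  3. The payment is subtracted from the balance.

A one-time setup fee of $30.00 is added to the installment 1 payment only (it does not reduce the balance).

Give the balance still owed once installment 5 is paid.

# | Opening | Interest | Payment | Fee | End bal
1 | $26,598.01 | $824.54 | $2,713.66 | $30.00 | $24,708.89
2 | $24,708.89 | $765.98 | $4,097.28 | — | $21,377.59
3 | $21,377.59 | $662.71 | $5,480.90 | — | $16,559.40
4 | $16,559.40 | $513.34 | $6,864.52 | — | $10,208.22
5 | $10,208.22 | $316.45 | $8,248.14 | — | $2,276.53

$2,276.53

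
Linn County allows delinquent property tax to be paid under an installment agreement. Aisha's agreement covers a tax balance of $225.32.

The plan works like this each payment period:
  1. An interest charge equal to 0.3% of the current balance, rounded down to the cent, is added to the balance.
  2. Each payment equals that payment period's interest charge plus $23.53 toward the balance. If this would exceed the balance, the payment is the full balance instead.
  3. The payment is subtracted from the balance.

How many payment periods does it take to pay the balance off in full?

10

Payment period 1: $225.32 +$0.67 interest = $225.99; pay $24.20 → $201.79
Payment period 2: $201.79 +$0.60 interest = $202.39; pay $24.13 → $178.26
Payment period 3: $178.26 +$0.53 interest = $178.79; pay $24.06 → $154.73
Payment period 4: $154.73 +$0.46 interest = $155.19; pay $23.99 → $131.20
Payment period 5: $131.20 +$0.39 interest = $131.59; pay $23.92 → $107.67
Payment period 6: $107.67 +$0.32 interest = $107.99; pay $23.85 → $84.14
Payment period 7: $84.14 +$0.25 interest = $84.39; pay $23.78 → $60.61
Payment period 8: $60.61 +$0.18 interest = $60.79; pay $23.71 → $37.08
Payment period 9: $37.08 +$0.11 interest = $37.19; pay $23.64 → $13.55
Payment period 10: $13.55 +$0.04 interest = $13.59; pay $13.59 → $0.00
Balance reaches $0.00 in payment period 10.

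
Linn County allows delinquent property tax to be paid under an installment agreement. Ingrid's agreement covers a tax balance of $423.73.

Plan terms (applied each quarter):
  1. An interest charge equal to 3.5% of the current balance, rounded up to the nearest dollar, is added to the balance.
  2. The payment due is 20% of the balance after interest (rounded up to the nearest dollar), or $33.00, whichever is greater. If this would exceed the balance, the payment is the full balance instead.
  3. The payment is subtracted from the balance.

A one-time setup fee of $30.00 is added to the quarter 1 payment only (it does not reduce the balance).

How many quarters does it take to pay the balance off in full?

11

Quarter 1: opening $423.73; interest $15.00 → $438.73; payment $88.00 (+ $30.00 fee); balance $350.73
Quarter 2: opening $350.73; interest $13.00 → $363.73; payment $73.00; balance $290.73
Quarter 3: opening $290.73; interest $11.00 → $301.73; payment $61.00; balance $240.73
Quarter 4: opening $240.73; interest $9.00 → $249.73; payment $50.00; balance $199.73
Quarter 5: opening $199.73; interest $7.00 → $206.73; payment $42.00; balance $164.73
Quarter 6: opening $164.73; interest $6.00 → $170.73; payment $35.00; balance $135.73
Quarter 7: opening $135.73; interest $5.00 → $140.73; payment $33.00; balance $107.73
Quarter 8: opening $107.73; interest $4.00 → $111.73; payment $33.00; balance $78.73
Quarter 9: opening $78.73; interest $3.00 → $81.73; payment $33.00; balance $48.73
Quarter 10: opening $48.73; interest $2.00 → $50.73; payment $33.00; balance $17.73
Quarter 11: opening $17.73; interest $1.00 → $18.73; payment $18.73; balance $0.00
Balance reaches $0.00 in quarter 11.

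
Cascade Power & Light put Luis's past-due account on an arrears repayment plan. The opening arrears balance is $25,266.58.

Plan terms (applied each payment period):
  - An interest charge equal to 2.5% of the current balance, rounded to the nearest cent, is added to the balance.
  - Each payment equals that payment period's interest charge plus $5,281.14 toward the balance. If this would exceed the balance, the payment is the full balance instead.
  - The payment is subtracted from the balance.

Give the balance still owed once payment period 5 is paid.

$0.00

Payment period 1: $25,266.58 +$631.66 interest = $25,898.24; pay $5,912.80 → $19,985.44
Payment period 2: $19,985.44 +$499.64 interest = $20,485.08; pay $5,780.78 → $14,704.30
Payment period 3: $14,704.30 +$367.61 interest = $15,071.91; pay $5,648.75 → $9,423.16
Payment period 4: $9,423.16 +$235.58 interest = $9,658.74; pay $5,516.72 → $4,142.02
Payment period 5: $4,142.02 +$103.55 interest = $4,245.57; pay $4,245.57 → $0.00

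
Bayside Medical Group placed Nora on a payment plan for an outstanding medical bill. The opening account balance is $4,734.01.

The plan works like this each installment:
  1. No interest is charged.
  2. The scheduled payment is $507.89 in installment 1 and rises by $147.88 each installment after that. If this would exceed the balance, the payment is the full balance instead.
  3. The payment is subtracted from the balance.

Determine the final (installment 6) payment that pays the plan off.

$715.76

Installment 1: opening $4,734.01; payment $507.89; balance $4,226.12
Installment 2: opening $4,226.12; payment $655.77; balance $3,570.35
Installment 3: opening $3,570.35; payment $803.65; balance $2,766.70
Installment 4: opening $2,766.70; payment $951.53; balance $1,815.17
Installment 5: opening $1,815.17; payment $1,099.41; balance $715.76
Installment 6: opening $715.76; payment $715.76; balance $0.00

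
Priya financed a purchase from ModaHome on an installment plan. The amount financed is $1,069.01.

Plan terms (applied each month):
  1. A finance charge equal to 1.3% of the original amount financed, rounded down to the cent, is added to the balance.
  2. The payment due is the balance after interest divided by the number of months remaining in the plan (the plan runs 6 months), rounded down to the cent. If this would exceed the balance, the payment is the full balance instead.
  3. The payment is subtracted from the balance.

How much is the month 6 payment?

$212.21

Month 1: $1,069.01 +$13.89 interest = $1,082.90; pay $180.48 → $902.42
Month 2: $902.42 +$13.89 interest = $916.31; pay $183.26 → $733.05
Month 3: $733.05 +$13.89 interest = $746.94; pay $186.73 → $560.21
Month 4: $560.21 +$13.89 interest = $574.10; pay $191.36 → $382.74
Month 5: $382.74 +$13.89 interest = $396.63; pay $198.31 → $198.32
Month 6: $198.32 +$13.89 interest = $212.21; pay $212.21 → $0.00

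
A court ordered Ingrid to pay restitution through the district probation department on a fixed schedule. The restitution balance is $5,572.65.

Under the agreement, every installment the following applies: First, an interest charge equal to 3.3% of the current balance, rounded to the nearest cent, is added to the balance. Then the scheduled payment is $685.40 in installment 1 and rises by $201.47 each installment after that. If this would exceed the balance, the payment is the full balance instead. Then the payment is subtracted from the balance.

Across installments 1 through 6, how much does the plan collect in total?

$6,280.29

Installment 1: opening $5,572.65; interest $183.90 → $5,756.55; payment $685.40; balance $5,071.15
Installment 2: opening $5,071.15; interest $167.35 → $5,238.50; payment $886.87; balance $4,351.63
Installment 3: opening $4,351.63; interest $143.60 → $4,495.23; payment $1,088.34; balance $3,406.89
Installment 4: opening $3,406.89; interest $112.43 → $3,519.32; payment $1,289.81; balance $2,229.51
Installment 5: opening $2,229.51; interest $73.57 → $2,303.08; payment $1,491.28; balance $811.80
Installment 6: opening $811.80; interest $26.79 → $838.59; payment $838.59; balance $0.00
Total paid: $6,280.29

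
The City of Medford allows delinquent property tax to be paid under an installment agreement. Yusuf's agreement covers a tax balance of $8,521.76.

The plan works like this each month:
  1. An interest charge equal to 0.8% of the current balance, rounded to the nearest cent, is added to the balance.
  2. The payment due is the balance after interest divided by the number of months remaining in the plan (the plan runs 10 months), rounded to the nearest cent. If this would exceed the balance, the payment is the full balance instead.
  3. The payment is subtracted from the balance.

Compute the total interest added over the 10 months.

$384.11

Month 1: $8,521.76 +$68.17 interest = $8,589.93; pay $858.99 → $7,730.94
Month 2: $7,730.94 +$61.85 interest = $7,792.79; pay $865.87 → $6,926.92
Month 3: $6,926.92 +$55.42 interest = $6,982.34; pay $872.79 → $6,109.55
Month 4: $6,109.55 +$48.88 interest = $6,158.43; pay $879.78 → $5,278.65
Month 5: $5,278.65 +$42.23 interest = $5,320.88; pay $886.81 → $4,434.07
Month 6: $4,434.07 +$35.47 interest = $4,469.54; pay $893.91 → $3,575.63
Month 7: $3,575.63 +$28.61 interest = $3,604.24; pay $901.06 → $2,703.18
Month 8: $2,703.18 +$21.63 interest = $2,724.81; pay $908.27 → $1,816.54
Month 9: $1,816.54 +$14.53 interest = $1,831.07; pay $915.54 → $915.53
Month 10: $915.53 +$7.32 interest = $922.85; pay $922.85 → $0.00
Total interest: $68.17 + $61.85 + $55.42 + $48.88 + $42.23 + $35.47 + $28.61 + $21.63 + $14.53 + $7.32 = $384.11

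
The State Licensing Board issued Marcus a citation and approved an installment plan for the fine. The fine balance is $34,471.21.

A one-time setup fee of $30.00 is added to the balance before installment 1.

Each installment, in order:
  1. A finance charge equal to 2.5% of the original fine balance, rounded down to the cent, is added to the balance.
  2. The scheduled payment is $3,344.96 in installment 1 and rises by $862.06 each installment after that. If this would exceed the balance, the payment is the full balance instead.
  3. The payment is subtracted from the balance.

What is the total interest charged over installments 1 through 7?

$6,032.46

# | Opening | Interest | Payment | End bal
1 | $34,501.21 | $861.78 | $3,344.96 | $32,018.03
2 | $32,018.03 | $861.78 | $4,207.02 | $28,672.79
3 | $28,672.79 | $861.78 | $5,069.08 | $24,465.49
4 | $24,465.49 | $861.78 | $5,931.14 | $19,396.13
5 | $19,396.13 | $861.78 | $6,793.20 | $13,464.71
6 | $13,464.71 | $861.78 | $7,655.26 | $6,671.23
7 | $6,671.23 | $861.78 | $7,533.01 | $0.00
Total interest: $861.78 + $861.78 + $861.78 + $861.78 + $861.78 + $861.78 + $861.78 = $6,032.46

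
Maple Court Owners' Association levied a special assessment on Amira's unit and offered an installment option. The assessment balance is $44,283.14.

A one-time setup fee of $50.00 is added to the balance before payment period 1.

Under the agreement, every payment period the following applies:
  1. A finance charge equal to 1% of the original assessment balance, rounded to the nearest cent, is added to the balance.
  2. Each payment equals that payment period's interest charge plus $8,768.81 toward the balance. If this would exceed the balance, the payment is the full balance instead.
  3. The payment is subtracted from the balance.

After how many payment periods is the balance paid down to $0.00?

# | Opening | Interest | Payment | End bal
1 | $44,333.14 | $442.83 | $9,211.64 | $35,564.33
2 | $35,564.33 | $442.83 | $9,211.64 | $26,795.52
3 | $26,795.52 | $442.83 | $9,211.64 | $18,026.71
4 | $18,026.71 | $442.83 | $9,211.64 | $9,257.90
5 | $9,257.90 | $442.83 | $9,211.64 | $489.09
6 | $489.09 | $442.83 | $931.92 | $0.00
Balance reaches $0.00 in payment period 6.

6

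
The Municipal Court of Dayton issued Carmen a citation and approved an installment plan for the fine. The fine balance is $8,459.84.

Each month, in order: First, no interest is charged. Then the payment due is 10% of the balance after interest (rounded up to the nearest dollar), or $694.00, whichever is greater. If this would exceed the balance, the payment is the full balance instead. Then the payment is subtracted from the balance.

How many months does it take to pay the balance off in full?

12

# | Opening | Payment | End bal
1 | $8,459.84 | $846.00 | $7,613.84
2 | $7,613.84 | $762.00 | $6,851.84
3 | $6,851.84 | $694.00 | $6,157.84
4 | $6,157.84 | $694.00 | $5,463.84
5 | $5,463.84 | $694.00 | $4,769.84
6 | $4,769.84 | $694.00 | $4,075.84
7 | $4,075.84 | $694.00 | $3,381.84
8 | $3,381.84 | $694.00 | $2,687.84
9 | $2,687.84 | $694.00 | $1,993.84
10 | $1,993.84 | $694.00 | $1,299.84
11 | $1,299.84 | $694.00 | $605.84
12 | $605.84 | $605.84 | $0.00
Balance reaches $0.00 in month 12.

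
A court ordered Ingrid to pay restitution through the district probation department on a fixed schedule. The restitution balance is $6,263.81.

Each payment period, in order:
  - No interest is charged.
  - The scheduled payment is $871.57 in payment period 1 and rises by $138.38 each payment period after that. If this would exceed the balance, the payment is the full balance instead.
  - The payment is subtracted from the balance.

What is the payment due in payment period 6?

Payment period 1: opening $6,263.81; payment $871.57; balance $5,392.24
Payment period 2: opening $5,392.24; payment $1,009.95; balance $4,382.29
Payment period 3: opening $4,382.29; payment $1,148.33; balance $3,233.96
Payment period 4: opening $3,233.96; payment $1,286.71; balance $1,947.25
Payment period 5: opening $1,947.25; payment $1,425.09; balance $522.16
Payment period 6: opening $522.16; payment $522.16; balance $0.00

$522.16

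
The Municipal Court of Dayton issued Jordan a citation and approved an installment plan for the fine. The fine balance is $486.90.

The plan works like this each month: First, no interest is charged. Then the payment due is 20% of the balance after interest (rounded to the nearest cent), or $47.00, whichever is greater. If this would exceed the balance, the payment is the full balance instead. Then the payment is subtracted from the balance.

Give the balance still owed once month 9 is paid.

$0.00

# | Opening | Payment | End bal
1 | $486.90 | $97.38 | $389.52
2 | $389.52 | $77.90 | $311.62
3 | $311.62 | $62.32 | $249.30
4 | $249.30 | $49.86 | $199.44
5 | $199.44 | $47.00 | $152.44
6 | $152.44 | $47.00 | $105.44
7 | $105.44 | $47.00 | $58.44
8 | $58.44 | $47.00 | $11.44
9 | $11.44 | $11.44 | $0.00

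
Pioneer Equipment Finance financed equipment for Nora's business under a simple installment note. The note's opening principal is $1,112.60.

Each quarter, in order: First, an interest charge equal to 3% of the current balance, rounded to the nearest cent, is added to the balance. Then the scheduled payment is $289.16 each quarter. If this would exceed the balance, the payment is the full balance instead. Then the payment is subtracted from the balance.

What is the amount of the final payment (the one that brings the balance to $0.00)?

$43.78

Quarter 1: $1,112.60 +$33.38 interest = $1,145.98; pay $289.16 → $856.82
Quarter 2: $856.82 +$25.70 interest = $882.52; pay $289.16 → $593.36
Quarter 3: $593.36 +$17.80 interest = $611.16; pay $289.16 → $322.00
Quarter 4: $322.00 +$9.66 interest = $331.66; pay $289.16 → $42.50
Quarter 5: $42.50 +$1.28 interest = $43.78; pay $43.78 → $0.00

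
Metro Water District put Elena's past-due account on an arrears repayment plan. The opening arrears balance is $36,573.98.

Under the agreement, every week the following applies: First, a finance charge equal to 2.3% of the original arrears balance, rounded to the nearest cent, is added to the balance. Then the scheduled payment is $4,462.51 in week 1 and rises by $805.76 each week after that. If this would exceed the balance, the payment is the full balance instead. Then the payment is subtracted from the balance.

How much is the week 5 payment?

$7,685.55

Week 1: opening $36,573.98; interest $841.20 → $37,415.18; payment $4,462.51; balance $32,952.67
Week 2: opening $32,952.67; interest $841.20 → $33,793.87; payment $5,268.27; balance $28,525.60
Week 3: opening $28,525.60; interest $841.20 → $29,366.80; payment $6,074.03; balance $23,292.77
Week 4: opening $23,292.77; interest $841.20 → $24,133.97; payment $6,879.79; balance $17,254.18
Week 5: opening $17,254.18; interest $841.20 → $18,095.38; payment $7,685.55; balance $10,409.83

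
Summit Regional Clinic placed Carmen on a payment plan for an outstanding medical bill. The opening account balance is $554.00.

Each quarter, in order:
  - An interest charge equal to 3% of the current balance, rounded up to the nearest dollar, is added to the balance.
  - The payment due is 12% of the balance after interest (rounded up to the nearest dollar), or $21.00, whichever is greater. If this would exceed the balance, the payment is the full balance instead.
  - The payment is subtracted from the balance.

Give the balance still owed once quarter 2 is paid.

$455.00

# | Opening | Interest | Payment | End bal
1 | $554.00 | $17.00 | $69.00 | $502.00
2 | $502.00 | $16.00 | $63.00 | $455.00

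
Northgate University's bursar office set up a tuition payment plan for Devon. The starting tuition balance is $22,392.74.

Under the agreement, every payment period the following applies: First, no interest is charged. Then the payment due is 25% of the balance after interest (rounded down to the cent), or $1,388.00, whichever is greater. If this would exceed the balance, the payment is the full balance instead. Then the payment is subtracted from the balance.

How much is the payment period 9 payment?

$1,149.91

# | Opening | Payment | End bal
1 | $22,392.74 | $5,598.18 | $16,794.56
2 | $16,794.56 | $4,198.64 | $12,595.92
3 | $12,595.92 | $3,148.98 | $9,446.94
4 | $9,446.94 | $2,361.73 | $7,085.21
5 | $7,085.21 | $1,771.30 | $5,313.91
6 | $5,313.91 | $1,388.00 | $3,925.91
7 | $3,925.91 | $1,388.00 | $2,537.91
8 | $2,537.91 | $1,388.00 | $1,149.91
9 | $1,149.91 | $1,149.91 | $0.00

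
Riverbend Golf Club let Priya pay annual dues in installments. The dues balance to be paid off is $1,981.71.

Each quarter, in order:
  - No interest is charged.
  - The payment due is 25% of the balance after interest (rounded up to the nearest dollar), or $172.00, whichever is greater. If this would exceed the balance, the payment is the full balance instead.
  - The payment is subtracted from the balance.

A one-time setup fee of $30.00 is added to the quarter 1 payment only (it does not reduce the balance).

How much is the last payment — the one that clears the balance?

Quarter 1: opening $1,981.71; payment $496.00 (+ $30.00 fee); balance $1,485.71
Quarter 2: opening $1,485.71; payment $372.00; balance $1,113.71
Quarter 3: opening $1,113.71; payment $279.00; balance $834.71
Quarter 4: opening $834.71; payment $209.00; balance $625.71
Quarter 5: opening $625.71; payment $172.00; balance $453.71
Quarter 6: opening $453.71; payment $172.00; balance $281.71
Quarter 7: opening $281.71; payment $172.00; balance $109.71
Quarter 8: opening $109.71; payment $109.71; balance $0.00

$109.71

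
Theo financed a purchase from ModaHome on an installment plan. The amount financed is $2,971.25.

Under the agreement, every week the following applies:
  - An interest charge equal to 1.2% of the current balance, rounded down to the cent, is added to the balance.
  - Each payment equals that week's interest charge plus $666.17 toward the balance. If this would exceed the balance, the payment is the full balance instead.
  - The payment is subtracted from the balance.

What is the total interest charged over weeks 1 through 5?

Week 1: $2,971.25 +$35.65 interest = $3,006.90; pay $701.82 → $2,305.08
Week 2: $2,305.08 +$27.66 interest = $2,332.74; pay $693.83 → $1,638.91
Week 3: $1,638.91 +$19.66 interest = $1,658.57; pay $685.83 → $972.74
Week 4: $972.74 +$11.67 interest = $984.41; pay $677.84 → $306.57
Week 5: $306.57 +$3.67 interest = $310.24; pay $310.24 → $0.00
Total interest: $35.65 + $27.66 + $19.66 + $11.67 + $3.67 = $98.31

$98.31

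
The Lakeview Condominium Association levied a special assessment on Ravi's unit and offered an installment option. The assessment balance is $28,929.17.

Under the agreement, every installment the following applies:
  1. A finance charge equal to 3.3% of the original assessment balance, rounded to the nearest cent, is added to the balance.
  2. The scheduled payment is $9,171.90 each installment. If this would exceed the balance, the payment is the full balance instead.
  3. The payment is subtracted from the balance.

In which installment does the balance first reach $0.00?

4

# | Opening | Interest | Payment | End bal
1 | $28,929.17 | $954.66 | $9,171.90 | $20,711.93
2 | $20,711.93 | $954.66 | $9,171.90 | $12,494.69
3 | $12,494.69 | $954.66 | $9,171.90 | $4,277.45
4 | $4,277.45 | $954.66 | $5,232.11 | $0.00
Balance reaches $0.00 in installment 4.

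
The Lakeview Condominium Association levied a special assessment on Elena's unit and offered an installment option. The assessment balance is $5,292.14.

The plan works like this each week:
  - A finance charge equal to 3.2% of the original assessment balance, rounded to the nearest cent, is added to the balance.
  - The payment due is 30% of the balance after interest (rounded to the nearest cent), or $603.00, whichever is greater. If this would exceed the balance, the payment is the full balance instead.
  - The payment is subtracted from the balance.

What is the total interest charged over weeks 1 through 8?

$1,354.80

# | Opening | Interest | Payment | End bal
1 | $5,292.14 | $169.35 | $1,638.45 | $3,823.04
2 | $3,823.04 | $169.35 | $1,197.72 | $2,794.67
3 | $2,794.67 | $169.35 | $889.21 | $2,074.81
4 | $2,074.81 | $169.35 | $673.25 | $1,570.91
5 | $1,570.91 | $169.35 | $603.00 | $1,137.26
6 | $1,137.26 | $169.35 | $603.00 | $703.61
7 | $703.61 | $169.35 | $603.00 | $269.96
8 | $269.96 | $169.35 | $439.31 | $0.00
Total interest: $169.35 + $169.35 + $169.35 + $169.35 + $169.35 + $169.35 + $169.35 + $169.35 = $1,354.80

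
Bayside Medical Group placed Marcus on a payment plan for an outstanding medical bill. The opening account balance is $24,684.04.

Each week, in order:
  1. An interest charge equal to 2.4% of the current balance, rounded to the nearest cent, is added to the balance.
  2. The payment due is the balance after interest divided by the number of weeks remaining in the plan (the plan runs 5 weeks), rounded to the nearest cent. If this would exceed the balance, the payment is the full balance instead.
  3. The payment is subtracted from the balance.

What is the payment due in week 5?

Week 1: $24,684.04 +$592.42 interest = $25,276.46; pay $5,055.29 → $20,221.17
Week 2: $20,221.17 +$485.31 interest = $20,706.48; pay $5,176.62 → $15,529.86
Week 3: $15,529.86 +$372.72 interest = $15,902.58; pay $5,300.86 → $10,601.72
Week 4: $10,601.72 +$254.44 interest = $10,856.16; pay $5,428.08 → $5,428.08
Week 5: $5,428.08 +$130.27 interest = $5,558.35; pay $5,558.35 → $0.00

$5,558.35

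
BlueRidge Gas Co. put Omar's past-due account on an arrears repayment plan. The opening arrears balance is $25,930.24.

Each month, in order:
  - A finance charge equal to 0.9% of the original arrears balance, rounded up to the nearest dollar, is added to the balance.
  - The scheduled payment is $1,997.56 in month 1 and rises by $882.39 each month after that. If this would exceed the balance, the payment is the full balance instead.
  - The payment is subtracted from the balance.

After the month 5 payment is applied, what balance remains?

$8,288.54

Month 1: $25,930.24 +$234.00 interest = $26,164.24; pay $1,997.56 → $24,166.68
Month 2: $24,166.68 +$234.00 interest = $24,400.68; pay $2,879.95 → $21,520.73
Month 3: $21,520.73 +$234.00 interest = $21,754.73; pay $3,762.34 → $17,992.39
Month 4: $17,992.39 +$234.00 interest = $18,226.39; pay $4,644.73 → $13,581.66
Month 5: $13,581.66 +$234.00 interest = $13,815.66; pay $5,527.12 → $8,288.54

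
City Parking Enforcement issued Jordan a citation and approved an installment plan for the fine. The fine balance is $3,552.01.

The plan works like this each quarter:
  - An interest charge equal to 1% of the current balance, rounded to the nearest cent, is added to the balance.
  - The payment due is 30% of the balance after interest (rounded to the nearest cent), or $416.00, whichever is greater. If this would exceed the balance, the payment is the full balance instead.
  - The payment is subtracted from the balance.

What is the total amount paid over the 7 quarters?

Quarter 1: opening $3,552.01; interest $35.52 → $3,587.53; payment $1,076.26; balance $2,511.27
Quarter 2: opening $2,511.27; interest $25.11 → $2,536.38; payment $760.91; balance $1,775.47
Quarter 3: opening $1,775.47; interest $17.75 → $1,793.22; payment $537.97; balance $1,255.25
Quarter 4: opening $1,255.25; interest $12.55 → $1,267.80; payment $416.00; balance $851.80
Quarter 5: opening $851.80; interest $8.52 → $860.32; payment $416.00; balance $444.32
Quarter 6: opening $444.32; interest $4.44 → $448.76; payment $416.00; balance $32.76
Quarter 7: opening $32.76; interest $0.33 → $33.09; payment $33.09; balance $0.00
Total paid: $3,656.23

$3,656.23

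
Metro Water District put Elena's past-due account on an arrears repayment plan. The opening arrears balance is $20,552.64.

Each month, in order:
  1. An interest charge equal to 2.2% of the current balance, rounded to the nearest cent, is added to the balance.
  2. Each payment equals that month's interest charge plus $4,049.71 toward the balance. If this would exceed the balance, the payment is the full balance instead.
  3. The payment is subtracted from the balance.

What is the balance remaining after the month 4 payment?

# | Opening | Interest | Payment | End bal
1 | $20,552.64 | $452.16 | $4,501.87 | $16,502.93
2 | $16,502.93 | $363.06 | $4,412.77 | $12,453.22
3 | $12,453.22 | $273.97 | $4,323.68 | $8,403.51
4 | $8,403.51 | $184.88 | $4,234.59 | $4,353.80

$4,353.80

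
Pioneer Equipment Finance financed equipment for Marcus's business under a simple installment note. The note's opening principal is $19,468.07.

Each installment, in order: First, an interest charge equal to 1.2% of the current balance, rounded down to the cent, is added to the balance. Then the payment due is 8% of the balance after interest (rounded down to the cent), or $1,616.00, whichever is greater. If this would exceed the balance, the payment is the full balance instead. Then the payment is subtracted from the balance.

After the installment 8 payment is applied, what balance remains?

# | Opening | Interest | Payment | End bal
1 | $19,468.07 | $233.61 | $1,616.00 | $18,085.68
2 | $18,085.68 | $217.02 | $1,616.00 | $16,686.70
3 | $16,686.70 | $200.24 | $1,616.00 | $15,270.94
4 | $15,270.94 | $183.25 | $1,616.00 | $13,838.19
5 | $13,838.19 | $166.05 | $1,616.00 | $12,388.24
6 | $12,388.24 | $148.65 | $1,616.00 | $10,920.89
7 | $10,920.89 | $131.05 | $1,616.00 | $9,435.94
8 | $9,435.94 | $113.23 | $1,616.00 | $7,933.17

$7,933.17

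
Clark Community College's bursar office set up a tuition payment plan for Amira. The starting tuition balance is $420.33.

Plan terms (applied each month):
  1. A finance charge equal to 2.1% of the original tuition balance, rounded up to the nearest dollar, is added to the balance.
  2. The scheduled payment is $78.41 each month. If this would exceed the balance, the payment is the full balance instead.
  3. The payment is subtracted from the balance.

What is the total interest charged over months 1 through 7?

Month 1: $420.33 +$9.00 interest = $429.33; pay $78.41 → $350.92
Month 2: $350.92 +$9.00 interest = $359.92; pay $78.41 → $281.51
Month 3: $281.51 +$9.00 interest = $290.51; pay $78.41 → $212.10
Month 4: $212.10 +$9.00 interest = $221.10; pay $78.41 → $142.69
Month 5: $142.69 +$9.00 interest = $151.69; pay $78.41 → $73.28
Month 6: $73.28 +$9.00 interest = $82.28; pay $78.41 → $3.87
Month 7: $3.87 +$9.00 interest = $12.87; pay $12.87 → $0.00
Total interest: $9.00 + $9.00 + $9.00 + $9.00 + $9.00 + $9.00 + $9.00 = $63.00

$63.00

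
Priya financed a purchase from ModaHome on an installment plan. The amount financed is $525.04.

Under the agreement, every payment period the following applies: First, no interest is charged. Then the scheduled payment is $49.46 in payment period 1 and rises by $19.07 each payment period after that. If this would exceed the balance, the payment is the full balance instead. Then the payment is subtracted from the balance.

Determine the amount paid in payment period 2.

$68.53

# | Opening | Payment | End bal
1 | $525.04 | $49.46 | $475.58
2 | $475.58 | $68.53 | $407.05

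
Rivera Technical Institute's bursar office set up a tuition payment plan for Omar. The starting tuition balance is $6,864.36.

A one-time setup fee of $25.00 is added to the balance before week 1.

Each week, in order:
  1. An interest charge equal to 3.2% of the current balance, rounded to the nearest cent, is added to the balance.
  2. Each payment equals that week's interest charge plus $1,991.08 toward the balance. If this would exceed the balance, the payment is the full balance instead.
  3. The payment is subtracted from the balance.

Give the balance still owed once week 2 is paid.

# | Opening | Interest | Payment | End bal
1 | $6,889.36 | $220.46 | $2,211.54 | $4,898.28
2 | $4,898.28 | $156.74 | $2,147.82 | $2,907.20

$2,907.20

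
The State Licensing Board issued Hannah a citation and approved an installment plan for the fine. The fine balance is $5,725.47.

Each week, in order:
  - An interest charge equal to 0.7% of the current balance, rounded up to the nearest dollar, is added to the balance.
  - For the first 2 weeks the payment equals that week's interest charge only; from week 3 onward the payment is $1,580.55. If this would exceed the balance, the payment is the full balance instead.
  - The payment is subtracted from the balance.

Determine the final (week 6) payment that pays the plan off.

Week 1: opening $5,725.47; interest $41.00 → $5,766.47; payment $41.00; balance $5,725.47
Week 2: opening $5,725.47; interest $41.00 → $5,766.47; payment $41.00; balance $5,725.47
Week 3: opening $5,725.47; interest $41.00 → $5,766.47; payment $1,580.55; balance $4,185.92
Week 4: opening $4,185.92; interest $30.00 → $4,215.92; payment $1,580.55; balance $2,635.37
Week 5: opening $2,635.37; interest $19.00 → $2,654.37; payment $1,580.55; balance $1,073.82
Week 6: opening $1,073.82; interest $8.00 → $1,081.82; payment $1,081.82; balance $0.00

$1,081.82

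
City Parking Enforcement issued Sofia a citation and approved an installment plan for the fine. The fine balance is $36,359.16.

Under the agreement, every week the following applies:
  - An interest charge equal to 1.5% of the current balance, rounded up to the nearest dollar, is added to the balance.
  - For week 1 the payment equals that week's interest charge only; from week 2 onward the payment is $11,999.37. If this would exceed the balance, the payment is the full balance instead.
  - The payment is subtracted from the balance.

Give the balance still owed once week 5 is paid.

Week 1: $36,359.16 +$546.00 interest = $36,905.16; pay $546.00 → $36,359.16
Week 2: $36,359.16 +$546.00 interest = $36,905.16; pay $11,999.37 → $24,905.79
Week 3: $24,905.79 +$374.00 interest = $25,279.79; pay $11,999.37 → $13,280.42
Week 4: $13,280.42 +$200.00 interest = $13,480.42; pay $11,999.37 → $1,481.05
Week 5: $1,481.05 +$23.00 interest = $1,504.05; pay $1,504.05 → $0.00

$0.00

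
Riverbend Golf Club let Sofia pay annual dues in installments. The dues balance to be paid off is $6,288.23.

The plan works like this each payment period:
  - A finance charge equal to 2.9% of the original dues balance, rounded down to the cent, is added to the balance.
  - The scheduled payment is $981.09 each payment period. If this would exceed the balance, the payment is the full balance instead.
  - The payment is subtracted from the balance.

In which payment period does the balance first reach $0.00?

8

Payment period 1: opening $6,288.23; interest $182.35 → $6,470.58; payment $981.09; balance $5,489.49
Payment period 2: opening $5,489.49; interest $182.35 → $5,671.84; payment $981.09; balance $4,690.75
Payment period 3: opening $4,690.75; interest $182.35 → $4,873.10; payment $981.09; balance $3,892.01
Payment period 4: opening $3,892.01; interest $182.35 → $4,074.36; payment $981.09; balance $3,093.27
Payment period 5: opening $3,093.27; interest $182.35 → $3,275.62; payment $981.09; balance $2,294.53
Payment period 6: opening $2,294.53; interest $182.35 → $2,476.88; payment $981.09; balance $1,495.79
Payment period 7: opening $1,495.79; interest $182.35 → $1,678.14; payment $981.09; balance $697.05
Payment period 8: opening $697.05; interest $182.35 → $879.40; payment $879.40; balance $0.00
Balance reaches $0.00 in payment period 8.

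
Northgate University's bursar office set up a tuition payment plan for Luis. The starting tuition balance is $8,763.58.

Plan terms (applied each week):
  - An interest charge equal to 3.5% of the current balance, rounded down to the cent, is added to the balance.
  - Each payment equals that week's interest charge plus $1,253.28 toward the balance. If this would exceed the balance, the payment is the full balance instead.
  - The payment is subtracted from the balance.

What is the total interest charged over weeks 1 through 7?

$1,225.89

Week 1: opening $8,763.58; interest $306.72 → $9,070.30; payment $1,560.00; balance $7,510.30
Week 2: opening $7,510.30; interest $262.86 → $7,773.16; payment $1,516.14; balance $6,257.02
Week 3: opening $6,257.02; interest $218.99 → $6,476.01; payment $1,472.27; balance $5,003.74
Week 4: opening $5,003.74; interest $175.13 → $5,178.87; payment $1,428.41; balance $3,750.46
Week 5: opening $3,750.46; interest $131.26 → $3,881.72; payment $1,384.54; balance $2,497.18
Week 6: opening $2,497.18; interest $87.40 → $2,584.58; payment $1,340.68; balance $1,243.90
Week 7: opening $1,243.90; interest $43.53 → $1,287.43; payment $1,287.43; balance $0.00
Total interest: $306.72 + $262.86 + $218.99 + $175.13 + $131.26 + $87.40 + $43.53 = $1,225.89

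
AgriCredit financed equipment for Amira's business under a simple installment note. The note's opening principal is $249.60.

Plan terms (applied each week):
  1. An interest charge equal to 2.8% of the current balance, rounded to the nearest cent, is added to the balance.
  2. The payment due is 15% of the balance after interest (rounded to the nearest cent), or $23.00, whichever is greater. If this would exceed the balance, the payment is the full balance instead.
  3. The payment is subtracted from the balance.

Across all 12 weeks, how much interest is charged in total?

$39.98

Week 1: $249.60 +$6.99 interest = $256.59; pay $38.49 → $218.10
Week 2: $218.10 +$6.11 interest = $224.21; pay $33.63 → $190.58
Week 3: $190.58 +$5.34 interest = $195.92; pay $29.39 → $166.53
Week 4: $166.53 +$4.66 interest = $171.19; pay $25.68 → $145.51
Week 5: $145.51 +$4.07 interest = $149.58; pay $23.00 → $126.58
Week 6: $126.58 +$3.54 interest = $130.12; pay $23.00 → $107.12
Week 7: $107.12 +$3.00 interest = $110.12; pay $23.00 → $87.12
Week 8: $87.12 +$2.44 interest = $89.56; pay $23.00 → $66.56
Week 9: $66.56 +$1.86 interest = $68.42; pay $23.00 → $45.42
Week 10: $45.42 +$1.27 interest = $46.69; pay $23.00 → $23.69
Week 11: $23.69 +$0.66 interest = $24.35; pay $23.00 → $1.35
Week 12: $1.35 +$0.04 interest = $1.39; pay $1.39 → $0.00
Total interest: $6.99 + $6.11 + $5.34 + $4.66 + $4.07 + $3.54 + $3.00 + $2.44 + $1.86 + $1.27 + $0.66 + $0.04 = $39.98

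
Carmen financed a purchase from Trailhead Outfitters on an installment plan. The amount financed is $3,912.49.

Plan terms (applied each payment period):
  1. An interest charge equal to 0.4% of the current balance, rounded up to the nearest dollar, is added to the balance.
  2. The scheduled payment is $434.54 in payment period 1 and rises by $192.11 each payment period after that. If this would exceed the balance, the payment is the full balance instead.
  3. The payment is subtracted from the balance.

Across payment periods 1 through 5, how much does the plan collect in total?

# | Opening | Interest | Payment | End bal
1 | $3,912.49 | $16.00 | $434.54 | $3,493.95
2 | $3,493.95 | $14.00 | $626.65 | $2,881.30
3 | $2,881.30 | $12.00 | $818.76 | $2,074.54
4 | $2,074.54 | $9.00 | $1,010.87 | $1,072.67
5 | $1,072.67 | $5.00 | $1,077.67 | $0.00
Total paid: $3,968.49

$3,968.49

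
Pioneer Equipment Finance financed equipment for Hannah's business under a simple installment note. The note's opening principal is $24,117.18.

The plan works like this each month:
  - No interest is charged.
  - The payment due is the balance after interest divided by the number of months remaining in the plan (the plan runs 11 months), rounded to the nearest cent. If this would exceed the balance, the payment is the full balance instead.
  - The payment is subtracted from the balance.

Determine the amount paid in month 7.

$2,192.47

Month 1: opening $24,117.18; payment $2,192.47; balance $21,924.71
Month 2: opening $21,924.71; payment $2,192.47; balance $19,732.24
Month 3: opening $19,732.24; payment $2,192.47; balance $17,539.77
Month 4: opening $17,539.77; payment $2,192.47; balance $15,347.30
Month 5: opening $15,347.30; payment $2,192.47; balance $13,154.83
Month 6: opening $13,154.83; payment $2,192.47; balance $10,962.36
Month 7: opening $10,962.36; payment $2,192.47; balance $8,769.89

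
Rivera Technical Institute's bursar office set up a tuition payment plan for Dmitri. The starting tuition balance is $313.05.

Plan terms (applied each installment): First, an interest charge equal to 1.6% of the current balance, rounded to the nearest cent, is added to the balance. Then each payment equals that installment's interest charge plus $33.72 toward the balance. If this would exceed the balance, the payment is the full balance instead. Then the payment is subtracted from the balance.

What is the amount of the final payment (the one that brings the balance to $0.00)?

Installment 1: opening $313.05; interest $5.01 → $318.06; payment $38.73; balance $279.33
Installment 2: opening $279.33; interest $4.47 → $283.80; payment $38.19; balance $245.61
Installment 3: opening $245.61; interest $3.93 → $249.54; payment $37.65; balance $211.89
Installment 4: opening $211.89; interest $3.39 → $215.28; payment $37.11; balance $178.17
Installment 5: opening $178.17; interest $2.85 → $181.02; payment $36.57; balance $144.45
Installment 6: opening $144.45; interest $2.31 → $146.76; payment $36.03; balance $110.73
Installment 7: opening $110.73; interest $1.77 → $112.50; payment $35.49; balance $77.01
Installment 8: opening $77.01; interest $1.23 → $78.24; payment $34.95; balance $43.29
Installment 9: opening $43.29; interest $0.69 → $43.98; payment $34.41; balance $9.57
Installment 10: opening $9.57; interest $0.15 → $9.72; payment $9.72; balance $0.00

$9.72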